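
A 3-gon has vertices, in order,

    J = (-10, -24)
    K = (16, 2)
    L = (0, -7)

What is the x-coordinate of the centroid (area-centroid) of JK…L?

2

Apply Gauss's area formula. First the cross-terms c_i = x_i·y_{i+1} − x_{i+1}·y_i:
  364, -112, -70  ⇒  2A = 182, A = 91.
Then Σ (x_i + x_{i+1})·c_i = 1092, so x̄ = 1092 / (6·91) = 2.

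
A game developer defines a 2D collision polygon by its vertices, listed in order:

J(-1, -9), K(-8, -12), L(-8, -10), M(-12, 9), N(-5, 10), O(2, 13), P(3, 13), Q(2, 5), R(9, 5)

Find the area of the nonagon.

281.5

Apply the shoelace formula: 2A = Σ (x_i·y_{i+1} − x_{i+1}·y_i), indices taken mod 9.
Σ = (-60) + (-16) + (-192) + (-75) + (-85) + (-13) + (-11) + (-35) + (-76) = -563
Area = |Σ|/2 = 281.5.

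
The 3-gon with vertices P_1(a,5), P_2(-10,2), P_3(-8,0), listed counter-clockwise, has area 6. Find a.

Write out the shoelace sum; only the two edges meeting at P_1 involve a:
2·Area = [((-8)·5 − a·0) + (a·2 − (-10)·5)] + 16
       = 2·a + 26 = 12
⇒ a = -7.

-7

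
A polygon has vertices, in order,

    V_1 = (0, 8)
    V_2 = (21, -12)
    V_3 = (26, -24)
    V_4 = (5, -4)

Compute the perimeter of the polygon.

|V_1V_2| = √((21)² + (-20)²) = √841 = 29
|V_2V_3| = √((5)² + (-12)²) = √169 = 13
|V_3V_4| = √((-21)² + (20)²) = √841 = 29
|V_4V_1| = √((-5)² + (12)²) = √169 = 13
Perimeter = 29 + 13 + 29 + 13 = 84.

84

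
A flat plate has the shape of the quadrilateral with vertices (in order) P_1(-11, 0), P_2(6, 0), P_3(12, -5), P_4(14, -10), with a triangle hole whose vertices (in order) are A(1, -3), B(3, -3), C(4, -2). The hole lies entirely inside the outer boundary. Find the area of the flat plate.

94

Outer boundary:
Apply the surveyor's formula: 2A = Σ (x_i·y_{i+1} − x_{i+1}·y_i), indices taken mod 4.
Cross-terms: 0, -30, -50, -110  ⇒  Σ = -190
Area = |Σ|/2 = 95.
Hole:
Apply Gauss's area formula: 2A = Σ (x_i·y_{i+1} − x_{i+1}·y_i), indices taken mod 3.
Σ = (6) + (6) + (-10) = 2
Area = |Σ|/2 = 1.
Net area = 95 − 1 = 94.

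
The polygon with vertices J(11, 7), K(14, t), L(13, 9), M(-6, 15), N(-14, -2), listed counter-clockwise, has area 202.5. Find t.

9

The doubled signed area Σ (x_i y_{i+1} − x_{i+1} y_i) is linear in t.
With t=0 it equals 423; the coefficient of t is -2 (from the two edges through K).
So -2·t + 423 = 2·202.5 = 405 ⇒ t = 9.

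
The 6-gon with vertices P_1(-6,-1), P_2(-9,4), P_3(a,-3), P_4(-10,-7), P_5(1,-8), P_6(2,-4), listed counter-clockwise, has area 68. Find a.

-9

Write out the shoelace sum; only the two edges meeting at P_3 involve a:
2·Area = [((-9)·(-3) − a·4) + (a·(-7) − (-10)·(-3))] + 40
       = -11·a + 37 = 136
⇒ a = -9.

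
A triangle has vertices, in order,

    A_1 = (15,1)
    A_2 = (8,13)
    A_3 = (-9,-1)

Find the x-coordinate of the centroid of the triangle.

Apply the shoelace (surveyor's) formula. First the cross-terms c_i = x_i·y_{i+1} − x_{i+1}·y_i:
  187, 109, 6  ⇒  2A = 302, A = 151.
Then Σ (x_i + x_{i+1})·c_i = 4228, so x̄ = 4228 / (6·151) = 14/3.

14/3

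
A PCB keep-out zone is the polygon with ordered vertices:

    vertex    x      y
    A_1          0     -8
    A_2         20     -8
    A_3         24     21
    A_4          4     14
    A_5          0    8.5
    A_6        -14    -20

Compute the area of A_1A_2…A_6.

Apply the shoelace formula: 2A = Σ (x_i·y_{i+1} − x_{i+1}·y_i), indices taken mod 6.
Σ = (160) + (612) + (252) + (34) + (119) + (112) = 1289
Area = |Σ|/2 = 644.5.

644.5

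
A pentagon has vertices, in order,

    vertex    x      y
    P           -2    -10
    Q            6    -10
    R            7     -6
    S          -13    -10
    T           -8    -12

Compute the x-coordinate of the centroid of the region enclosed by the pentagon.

Apply the shoelace (surveyor's) formula. First the cross-terms c_i = x_i·y_{i+1} − x_{i+1}·y_i:
  80, 34, -148, 76, 56  ⇒  2A = 98, A = 49.
Then Σ (x_i + x_{i+1})·c_i = -506, so x̄ = -506 / (6·49) = -253/147.

-253/147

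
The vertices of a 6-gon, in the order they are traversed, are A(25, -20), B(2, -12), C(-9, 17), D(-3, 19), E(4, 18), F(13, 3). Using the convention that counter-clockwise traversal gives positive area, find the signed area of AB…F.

-570.5

A→B: (25)(-12) − (2)(-20) = -260
B→C: (2)(17) − (-9)(-12) = -74
C→D: (-9)(19) − (-3)(17) = -120
D→E: (-3)(18) − (4)(19) = -130
E→F: (4)(3) − (13)(18) = -222
F→A: (13)(-20) − (25)(3) = -335
Σ = -1141
Signed area = Σ/2 = -570.5 (negative ⇒ clockwise traversal).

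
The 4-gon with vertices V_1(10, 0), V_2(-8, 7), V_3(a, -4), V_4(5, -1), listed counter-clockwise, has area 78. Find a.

-3

Write out the shoelace sum; only the two edges meeting at V_3 involve a:
2·Area = [((-8)·(-4) − a·7) + (a·(-1) − 5·(-4))] + 80
       = -8·a + 132 = 156
⇒ a = -3.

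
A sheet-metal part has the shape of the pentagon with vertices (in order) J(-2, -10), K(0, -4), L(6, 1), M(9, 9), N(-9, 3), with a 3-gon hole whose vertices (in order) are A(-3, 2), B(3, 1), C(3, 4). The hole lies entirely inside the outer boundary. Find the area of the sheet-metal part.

Outer boundary:
Apply Gauss's area formula: 2A = Σ (x_i·y_{i+1} − x_{i+1}·y_i), indices taken mod 5.
Σ = (8) + (24) + (45) + (108) + (96) = 281
Area = |Σ|/2 = 140.5.
Hole:
Apply the shoelace (surveyor's) formula: 2A = Σ (x_i·y_{i+1} − x_{i+1}·y_i), indices taken mod 3.
Σ = (-9) + (9) + (18) = 18
Area = |Σ|/2 = 9.
Net area = 140.5 − 9 = 131.5.

131.5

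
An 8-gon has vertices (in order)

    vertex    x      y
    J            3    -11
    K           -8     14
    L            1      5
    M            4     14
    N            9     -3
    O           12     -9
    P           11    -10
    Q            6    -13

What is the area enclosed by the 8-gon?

210

Cross-terms: -46, -54, -6, -138, -45, -21, -83, -27  ⇒  Σ = -420
Area = |Σ|/2 = 210.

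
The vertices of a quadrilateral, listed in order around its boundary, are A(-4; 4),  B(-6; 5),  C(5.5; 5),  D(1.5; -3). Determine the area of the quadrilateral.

Apply the shoelace formula: 2A = Σ (x_i·y_{i+1} − x_{i+1}·y_i), indices taken mod 4.
Σ = (4) + (-57.5) + (-24) + (-6) = -83.5
Area = |Σ|/2 = 41.75.

41.75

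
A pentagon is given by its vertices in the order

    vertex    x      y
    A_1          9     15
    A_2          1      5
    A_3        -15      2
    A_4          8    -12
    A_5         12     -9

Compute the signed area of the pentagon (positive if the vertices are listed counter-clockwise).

302

Apply the shoelace (surveyor's) formula: 2A = Σ (x_i·y_{i+1} − x_{i+1}·y_i), indices taken mod 5.
Σ = (30) + (77) + (164) + (72) + (261) = 604
Signed area = Σ/2 = 302 (positive ⇒ counter-clockwise traversal).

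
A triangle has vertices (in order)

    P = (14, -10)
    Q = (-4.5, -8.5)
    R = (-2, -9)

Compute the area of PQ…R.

2.75

Σ = (-164) + (23.5) + (146) = 5.5
Area = |Σ|/2 = 2.75.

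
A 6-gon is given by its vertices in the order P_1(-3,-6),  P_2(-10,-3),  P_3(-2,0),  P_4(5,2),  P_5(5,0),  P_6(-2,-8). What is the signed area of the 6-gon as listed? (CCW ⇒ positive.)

-61.5

Σ = (-51) + (-6) + (-4) + (-10) + (-40) + (-12) = -123
Signed area = Σ/2 = -61.5 (negative ⇒ clockwise traversal).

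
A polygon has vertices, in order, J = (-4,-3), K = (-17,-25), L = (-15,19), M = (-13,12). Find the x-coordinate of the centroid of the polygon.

-544/45

Apply Gauss's area formula. First the cross-terms c_i = x_i·y_{i+1} − x_{i+1}·y_i:
  49, -698, 67, 87  ⇒  2A = -495, A = -247.5.
Then Σ (x_i + x_{i+1})·c_i = 17952, so x̄ = 17952 / (6·(-247.5)) = -544/45.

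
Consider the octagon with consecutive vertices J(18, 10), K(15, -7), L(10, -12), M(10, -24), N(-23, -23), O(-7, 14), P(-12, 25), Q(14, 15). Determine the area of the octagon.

1219

Apply the shoelace (surveyor's) formula: 2A = Σ (x_i·y_{i+1} − x_{i+1}·y_i), indices taken mod 8.
Cross-terms: -276, -110, -120, -782, -483, -7, -530, -130  ⇒  Σ = -2438
Area = |Σ|/2 = 1219.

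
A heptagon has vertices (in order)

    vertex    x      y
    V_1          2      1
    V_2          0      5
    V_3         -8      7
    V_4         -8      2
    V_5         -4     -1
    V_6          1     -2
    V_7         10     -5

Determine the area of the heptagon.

75

Apply Gauss's area formula: 2A = Σ (x_i·y_{i+1} − x_{i+1}·y_i), indices taken mod 7.
V_1→V_2: (2)(5) − (0)(1) = 10
V_2→V_3: (0)(7) − (-8)(5) = 40
V_3→V_4: (-8)(2) − (-8)(7) = 40
V_4→V_5: (-8)(-1) − (-4)(2) = 16
V_5→V_6: (-4)(-2) − (1)(-1) = 9
V_6→V_7: (1)(-5) − (10)(-2) = 15
V_7→V_1: (10)(1) − (2)(-5) = 20
Σ = 150
Area = |Σ|/2 = 75.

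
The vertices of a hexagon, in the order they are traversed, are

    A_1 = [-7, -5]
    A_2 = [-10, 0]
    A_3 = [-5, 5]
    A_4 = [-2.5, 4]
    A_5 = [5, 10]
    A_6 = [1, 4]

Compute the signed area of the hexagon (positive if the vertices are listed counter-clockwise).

-59.75

Cross-terms: -50, -50, -7.5, -45, 10, 23  ⇒  Σ = -119.5
Signed area = Σ/2 = -59.75 (negative ⇒ clockwise traversal).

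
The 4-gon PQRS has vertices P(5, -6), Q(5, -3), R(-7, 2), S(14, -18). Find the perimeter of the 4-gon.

|PQ| = √((0)² + (3)²) = √9 = 3
|QR| = √((-12)² + (5)²) = √169 = 13
|RS| = √((21)² + (-20)²) = √841 = 29
|SP| = √((-9)² + (12)²) = √225 = 15
Perimeter = 3 + 13 + 29 + 15 = 60.

60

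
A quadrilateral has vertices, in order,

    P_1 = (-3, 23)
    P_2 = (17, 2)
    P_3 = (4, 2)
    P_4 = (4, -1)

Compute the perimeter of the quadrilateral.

70

|P_1P_2| = √((20)² + (-21)²) = √841 = 29
|P_2P_3| = √((-13)² + (0)²) = √169 = 13
|P_3P_4| = √((0)² + (-3)²) = √9 = 3
|P_4P_1| = √((-7)² + (24)²) = √625 = 25
Perimeter = 29 + 13 + 3 + 25 = 70.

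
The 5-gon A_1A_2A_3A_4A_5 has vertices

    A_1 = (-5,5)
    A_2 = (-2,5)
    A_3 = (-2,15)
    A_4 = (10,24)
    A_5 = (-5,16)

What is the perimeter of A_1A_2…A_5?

56

|A_1A_2| = √((3)² + (0)²) = √9 = 3
|A_2A_3| = √((0)² + (10)²) = √100 = 10
|A_3A_4| = √((12)² + (9)²) = √225 = 15
|A_4A_5| = √((-15)² + (-8)²) = √289 = 17
|A_5A_1| = √((0)² + (-11)²) = √121 = 11
Perimeter = 3 + 10 + 15 + 17 + 11 = 56.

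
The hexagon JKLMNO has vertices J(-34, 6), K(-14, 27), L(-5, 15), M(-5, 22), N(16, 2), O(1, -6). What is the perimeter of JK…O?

134

|JK| = √((20)² + (21)²) = √841 = 29
|KL| = √((9)² + (-12)²) = √225 = 15
|LM| = √((0)² + (7)²) = √49 = 7
|MN| = √((21)² + (-20)²) = √841 = 29
|NO| = √((-15)² + (-8)²) = √289 = 17
|OJ| = √((-35)² + (12)²) = √1369 = 37
Perimeter = 29 + 15 + 7 + 29 + 17 + 37 = 134.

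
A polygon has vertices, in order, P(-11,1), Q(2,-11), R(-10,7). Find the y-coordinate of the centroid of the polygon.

Apply Gauss's area formula. First the cross-terms c_i = x_i·y_{i+1} − x_{i+1}·y_i:
  119, -96, 67  ⇒  2A = 90, A = 45.
Then Σ (y_i + y_{i+1})·c_i = -270, so ȳ = -270 / (6·45) = -1.

-1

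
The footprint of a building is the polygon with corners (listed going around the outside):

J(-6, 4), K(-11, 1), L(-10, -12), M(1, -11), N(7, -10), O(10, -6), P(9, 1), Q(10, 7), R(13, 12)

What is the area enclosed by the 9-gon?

348.5

Apply Gauss's area formula: 2A = Σ (x_i·y_{i+1} − x_{i+1}·y_i), indices taken mod 9.
Cross-terms: 38, 142, 122, 67, 58, 64, 53, 29, 124  ⇒  Σ = 697
Area = |Σ|/2 = 348.5.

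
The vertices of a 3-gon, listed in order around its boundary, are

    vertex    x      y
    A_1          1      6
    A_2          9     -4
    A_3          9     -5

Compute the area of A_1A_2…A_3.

Σ = (-58) + (-9) + (59) = -8
Area = |Σ|/2 = 4.

4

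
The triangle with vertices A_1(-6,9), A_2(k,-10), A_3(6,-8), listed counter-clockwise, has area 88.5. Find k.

-3

The doubled signed area Σ (x_i y_{i+1} − x_{i+1} y_i) is linear in k.
With k=0 it equals 126; the coefficient of k is -17 (from the two edges through A_2).
So -17·k + 126 = 2·88.5 = 177 ⇒ k = -3.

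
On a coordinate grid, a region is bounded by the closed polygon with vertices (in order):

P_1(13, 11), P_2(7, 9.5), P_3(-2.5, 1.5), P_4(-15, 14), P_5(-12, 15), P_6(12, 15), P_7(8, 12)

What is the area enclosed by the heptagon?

Apply the shoelace (surveyor's) formula: 2A = Σ (x_i·y_{i+1} − x_{i+1}·y_i), indices taken mod 7.
P_1→P_2: (13)(9.5) − (7)(11) = 46.5
P_2→P_3: (7)(1.5) − (-2.5)(9.5) = 34.25
P_3→P_4: (-2.5)(14) − (-15)(1.5) = -12.5
P_4→P_5: (-15)(15) − (-12)(14) = -57
P_5→P_6: (-12)(15) − (12)(15) = -360
P_6→P_7: (12)(12) − (8)(15) = 24
P_7→P_1: (8)(11) − (13)(12) = -68
Σ = -392.75
Area = |Σ|/2 = 196.375.

196.375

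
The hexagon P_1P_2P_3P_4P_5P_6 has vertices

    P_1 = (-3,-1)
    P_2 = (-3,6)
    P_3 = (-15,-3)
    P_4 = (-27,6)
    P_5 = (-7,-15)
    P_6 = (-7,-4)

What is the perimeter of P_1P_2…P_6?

82

|P_1P_2| = √((0)² + (7)²) = √49 = 7
|P_2P_3| = √((-12)² + (-9)²) = √225 = 15
|P_3P_4| = √((-12)² + (9)²) = √225 = 15
|P_4P_5| = √((20)² + (-21)²) = √841 = 29
|P_5P_6| = √((0)² + (11)²) = √121 = 11
|P_6P_1| = √((4)² + (3)²) = √25 = 5
Perimeter = 7 + 15 + 15 + 29 + 11 + 5 = 82.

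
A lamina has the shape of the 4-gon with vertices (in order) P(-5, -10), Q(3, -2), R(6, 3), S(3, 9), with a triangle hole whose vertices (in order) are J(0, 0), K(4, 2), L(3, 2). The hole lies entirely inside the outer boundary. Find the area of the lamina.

Outer boundary:
Apply the surveyor's formula: 2A = Σ (x_i·y_{i+1} − x_{i+1}·y_i), indices taken mod 4.
Σ = (40) + (21) + (45) + (15) = 121
Area = |Σ|/2 = 60.5.
Hole:
J→K: (0)(2) − (4)(0) = 0
K→L: (4)(2) − (3)(2) = 2
L→J: (3)(0) − (0)(2) = 0
Σ = 2
Area = |Σ|/2 = 1.
Net area = 60.5 − 1 = 59.5.

59.5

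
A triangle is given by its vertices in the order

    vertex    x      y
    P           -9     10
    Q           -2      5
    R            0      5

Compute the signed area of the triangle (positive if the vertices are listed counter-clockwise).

5

Apply the surveyor's formula: 2A = Σ (x_i·y_{i+1} − x_{i+1}·y_i), indices taken mod 3.
P→Q: (-9)(5) − (-2)(10) = -25
Q→R: (-2)(5) − (0)(5) = -10
R→P: (0)(10) − (-9)(5) = 45
Σ = 10
Signed area = Σ/2 = 5 (positive ⇒ counter-clockwise traversal).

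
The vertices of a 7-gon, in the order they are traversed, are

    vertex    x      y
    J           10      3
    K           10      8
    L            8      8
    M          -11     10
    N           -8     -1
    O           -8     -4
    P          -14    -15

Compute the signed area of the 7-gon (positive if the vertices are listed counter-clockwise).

260.5

Σ = (50) + (16) + (168) + (91) + (24) + (64) + (108) = 521
Signed area = Σ/2 = 260.5 (positive ⇒ counter-clockwise traversal).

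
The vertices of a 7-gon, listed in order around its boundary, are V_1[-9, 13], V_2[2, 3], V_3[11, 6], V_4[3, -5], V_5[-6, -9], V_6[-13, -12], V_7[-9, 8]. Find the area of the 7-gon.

Cross-terms: -53, -21, -73, -57, -45, -212, -45  ⇒  Σ = -506
Area = |Σ|/2 = 253.

253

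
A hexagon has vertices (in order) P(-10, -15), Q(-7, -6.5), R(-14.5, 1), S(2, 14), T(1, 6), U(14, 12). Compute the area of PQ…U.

255.125

Apply the surveyor's formula: 2A = Σ (x_i·y_{i+1} − x_{i+1}·y_i), indices taken mod 6.
P→Q: (-10)(-6.5) − (-7)(-15) = -40
Q→R: (-7)(1) − (-14.5)(-6.5) = -101.25
R→S: (-14.5)(14) − (2)(1) = -205
S→T: (2)(6) − (1)(14) = -2
T→U: (1)(12) − (14)(6) = -72
U→P: (14)(-15) − (-10)(12) = -90
Σ = -510.25
Area = |Σ|/2 = 255.125.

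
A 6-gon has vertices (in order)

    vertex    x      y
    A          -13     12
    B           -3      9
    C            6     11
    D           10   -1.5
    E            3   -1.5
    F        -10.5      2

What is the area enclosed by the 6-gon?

203.625

Apply the shoelace (surveyor's) formula: 2A = Σ (x_i·y_{i+1} − x_{i+1}·y_i), indices taken mod 6.
Cross-terms: -81, -87, -119, -10.5, -9.75, -100  ⇒  Σ = -407.25
Area = |Σ|/2 = 203.625.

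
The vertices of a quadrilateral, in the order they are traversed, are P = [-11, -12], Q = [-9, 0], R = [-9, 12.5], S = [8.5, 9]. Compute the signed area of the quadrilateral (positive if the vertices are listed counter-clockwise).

-205.375

Σ = (-108) + (-112.5) + (-187.25) + (-3) = -410.75
Signed area = Σ/2 = -205.375 (negative ⇒ clockwise traversal).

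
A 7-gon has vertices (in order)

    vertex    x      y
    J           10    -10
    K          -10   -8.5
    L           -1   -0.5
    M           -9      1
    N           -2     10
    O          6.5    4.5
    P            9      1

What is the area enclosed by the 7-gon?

245

Apply the surveyor's formula: 2A = Σ (x_i·y_{i+1} − x_{i+1}·y_i), indices taken mod 7.
Cross-terms: -185, -3.5, -5.5, -88, -74, -34, -100  ⇒  Σ = -490
Area = |Σ|/2 = 245.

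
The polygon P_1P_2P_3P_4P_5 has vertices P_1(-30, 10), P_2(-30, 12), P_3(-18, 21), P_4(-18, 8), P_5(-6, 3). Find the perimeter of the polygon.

68

|P_1P_2| = √((0)² + (2)²) = √4 = 2
|P_2P_3| = √((12)² + (9)²) = √225 = 15
|P_3P_4| = √((0)² + (-13)²) = √169 = 13
|P_4P_5| = √((12)² + (-5)²) = √169 = 13
|P_5P_1| = √((-24)² + (7)²) = √625 = 25
Perimeter = 2 + 15 + 13 + 13 + 25 = 68.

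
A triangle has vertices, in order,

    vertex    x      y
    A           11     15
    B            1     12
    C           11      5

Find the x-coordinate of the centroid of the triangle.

Apply the surveyor's formula. First the cross-terms c_i = x_i·y_{i+1} − x_{i+1}·y_i:
  117, -127, 110  ⇒  2A = 100, A = 50.
Then Σ (x_i + x_{i+1})·c_i = 2300, so x̄ = 2300 / (6·50) = 23/3.

23/3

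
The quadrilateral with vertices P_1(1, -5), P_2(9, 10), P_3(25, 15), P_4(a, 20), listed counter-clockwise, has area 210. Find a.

Write out the shoelace sum; only the two edges meeting at P_4 involve a:
2·Area = [(25·20 − a·15) + (a·(-5) − 1·20)] + -60
       = -20·a + 420 = 420
⇒ a = 0.

0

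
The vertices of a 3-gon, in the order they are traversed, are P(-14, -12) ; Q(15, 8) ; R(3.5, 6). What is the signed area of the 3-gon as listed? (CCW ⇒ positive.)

86

Apply the shoelace formula: 2A = Σ (x_i·y_{i+1} − x_{i+1}·y_i), indices taken mod 3.
Cross-terms: 68, 62, 42  ⇒  Σ = 172
Signed area = Σ/2 = 86 (positive ⇒ counter-clockwise traversal).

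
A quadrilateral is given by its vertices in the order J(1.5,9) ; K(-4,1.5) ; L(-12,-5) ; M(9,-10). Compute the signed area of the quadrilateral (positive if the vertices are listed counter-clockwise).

Apply the surveyor's formula: 2A = Σ (x_i·y_{i+1} − x_{i+1}·y_i), indices taken mod 4.
Σ = (38.25) + (38) + (165) + (96) = 337.25
Signed area = Σ/2 = 168.625 (positive ⇒ counter-clockwise traversal).

168.625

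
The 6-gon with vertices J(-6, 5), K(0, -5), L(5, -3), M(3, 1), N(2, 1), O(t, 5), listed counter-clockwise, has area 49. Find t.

Write out the shoelace sum; only the two edges meeting at O involve t:
2·Area = [(2·5 − t·1) + (t·5 − (-6)·5)] + 70
       = 4·t + 110 = 98
⇒ t = -3.

-3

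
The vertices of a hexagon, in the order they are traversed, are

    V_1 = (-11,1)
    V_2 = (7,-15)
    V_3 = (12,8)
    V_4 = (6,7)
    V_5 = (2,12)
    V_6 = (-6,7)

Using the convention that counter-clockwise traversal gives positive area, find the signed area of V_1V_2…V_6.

Apply the surveyor's formula: 2A = Σ (x_i·y_{i+1} − x_{i+1}·y_i), indices taken mod 6.
Σ = (158) + (236) + (36) + (58) + (86) + (71) = 645
Signed area = Σ/2 = 322.5 (positive ⇒ counter-clockwise traversal).

322.5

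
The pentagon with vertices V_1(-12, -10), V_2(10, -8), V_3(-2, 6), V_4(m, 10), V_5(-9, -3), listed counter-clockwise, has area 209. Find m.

Write out the shoelace sum; only the two edges meeting at V_4 involve m:
2·Area = [((-2)·10 − m·6) + (m·(-3) − (-9)·10)] + 294
       = -9·m + 364 = 418
⇒ m = -6.

-6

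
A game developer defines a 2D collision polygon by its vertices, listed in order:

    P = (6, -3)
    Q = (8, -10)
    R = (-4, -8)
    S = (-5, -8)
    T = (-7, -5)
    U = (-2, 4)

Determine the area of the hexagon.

117.5

Apply the shoelace formula: 2A = Σ (x_i·y_{i+1} − x_{i+1}·y_i), indices taken mod 6.
P→Q: (6)(-10) − (8)(-3) = -36
Q→R: (8)(-8) − (-4)(-10) = -104
R→S: (-4)(-8) − (-5)(-8) = -8
S→T: (-5)(-5) − (-7)(-8) = -31
T→U: (-7)(4) − (-2)(-5) = -38
U→P: (-2)(-3) − (6)(4) = -18
Σ = -235
Area = |Σ|/2 = 117.5.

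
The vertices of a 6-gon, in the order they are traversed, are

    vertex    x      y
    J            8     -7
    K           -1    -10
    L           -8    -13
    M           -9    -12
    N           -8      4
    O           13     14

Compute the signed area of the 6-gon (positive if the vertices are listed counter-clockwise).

Apply the surveyor's formula: 2A = Σ (x_i·y_{i+1} − x_{i+1}·y_i), indices taken mod 6.
Cross-terms: -87, -67, -21, -132, -164, -203  ⇒  Σ = -674
Signed area = Σ/2 = -337 (negative ⇒ clockwise traversal).

-337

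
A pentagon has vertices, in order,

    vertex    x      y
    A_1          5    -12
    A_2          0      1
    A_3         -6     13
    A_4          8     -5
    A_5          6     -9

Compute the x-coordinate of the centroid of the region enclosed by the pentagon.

29/11

Apply Gauss's area formula. First the cross-terms c_i = x_i·y_{i+1} − x_{i+1}·y_i:
  5, 6, -74, -42, -27  ⇒  2A = -132, A = -66.
Then Σ (x_i + x_{i+1})·c_i = -1044, so x̄ = -1044 / (6·(-66)) = 29/11.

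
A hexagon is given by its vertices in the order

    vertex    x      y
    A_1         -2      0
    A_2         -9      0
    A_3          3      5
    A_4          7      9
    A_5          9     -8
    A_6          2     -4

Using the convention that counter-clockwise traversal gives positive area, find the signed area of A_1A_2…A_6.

Apply Gauss's area formula: 2A = Σ (x_i·y_{i+1} − x_{i+1}·y_i), indices taken mod 6.
Σ = (0) + (-45) + (-8) + (-137) + (-20) + (-8) = -218
Signed area = Σ/2 = -109 (negative ⇒ clockwise traversal).

-109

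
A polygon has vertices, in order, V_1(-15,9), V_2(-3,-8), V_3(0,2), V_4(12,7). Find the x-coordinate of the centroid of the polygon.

Apply the shoelace formula. First the cross-terms c_i = x_i·y_{i+1} − x_{i+1}·y_i:
  147, -6, -24, 213  ⇒  2A = 330, A = 165.
Then Σ (x_i + x_{i+1})·c_i = -3555, so x̄ = -3555 / (6·165) = -79/22.

-79/22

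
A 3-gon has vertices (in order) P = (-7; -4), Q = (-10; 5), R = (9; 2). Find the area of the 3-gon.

Σ = (-75) + (-65) + (-22) = -162
Area = |Σ|/2 = 81.

81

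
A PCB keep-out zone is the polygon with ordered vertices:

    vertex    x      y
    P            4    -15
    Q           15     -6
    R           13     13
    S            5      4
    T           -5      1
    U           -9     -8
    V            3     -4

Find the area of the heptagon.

Σ = (201) + (273) + (-13) + (25) + (49) + (60) + (-29) = 566
Area = |Σ|/2 = 283.

283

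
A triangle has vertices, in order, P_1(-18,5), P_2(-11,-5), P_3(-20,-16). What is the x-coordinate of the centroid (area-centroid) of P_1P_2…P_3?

Apply the surveyor's formula. First the cross-terms c_i = x_i·y_{i+1} − x_{i+1}·y_i:
  145, 76, -388  ⇒  2A = -167, A = -83.5.
Then Σ (x_i + x_{i+1})·c_i = 8183, so x̄ = 8183 / (6·(-83.5)) = -49/3.

-49/3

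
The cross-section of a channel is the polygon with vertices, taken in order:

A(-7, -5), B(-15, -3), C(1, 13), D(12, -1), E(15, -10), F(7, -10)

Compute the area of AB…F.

Apply the surveyor's formula: 2A = Σ (x_i·y_{i+1} − x_{i+1}·y_i), indices taken mod 6.
Cross-terms: -54, -192, -157, -105, -80, -105  ⇒  Σ = -693
Area = |Σ|/2 = 346.5.

346.5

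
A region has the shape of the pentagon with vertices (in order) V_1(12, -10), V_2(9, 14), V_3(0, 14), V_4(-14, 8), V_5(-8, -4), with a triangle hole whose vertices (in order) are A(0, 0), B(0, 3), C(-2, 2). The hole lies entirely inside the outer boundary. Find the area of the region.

411

Outer boundary:
Apply the shoelace (surveyor's) formula: 2A = Σ (x_i·y_{i+1} − x_{i+1}·y_i), indices taken mod 5.
Σ = (258) + (126) + (196) + (120) + (128) = 828
Area = |Σ|/2 = 414.
Hole:
Σ = (0) + (6) + (0) = 6
Area = |Σ|/2 = 3.
Net area = 414 − 3 = 411.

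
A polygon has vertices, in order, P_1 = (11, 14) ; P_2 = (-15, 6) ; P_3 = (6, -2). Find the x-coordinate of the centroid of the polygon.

2/3

Apply Gauss's area formula. First the cross-terms c_i = x_i·y_{i+1} − x_{i+1}·y_i:
  276, -6, 106  ⇒  2A = 376, A = 188.
Then Σ (x_i + x_{i+1})·c_i = 752, so x̄ = 752 / (6·188) = 2/3.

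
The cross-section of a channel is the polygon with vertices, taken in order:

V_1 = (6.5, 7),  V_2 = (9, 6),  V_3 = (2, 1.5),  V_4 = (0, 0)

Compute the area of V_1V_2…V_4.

11.25

Σ = (-24) + (1.5) + (0) + (0) = -22.5
Area = |Σ|/2 = 11.25.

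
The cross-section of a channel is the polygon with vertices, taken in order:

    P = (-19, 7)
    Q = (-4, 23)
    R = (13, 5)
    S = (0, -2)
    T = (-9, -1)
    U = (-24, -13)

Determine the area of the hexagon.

P→Q: (-19)(23) − (-4)(7) = -409
Q→R: (-4)(5) − (13)(23) = -319
R→S: (13)(-2) − (0)(5) = -26
S→T: (0)(-1) − (-9)(-2) = -18
T→U: (-9)(-13) − (-24)(-1) = 93
U→P: (-24)(7) − (-19)(-13) = -415
Σ = -1094
Area = |Σ|/2 = 547.

547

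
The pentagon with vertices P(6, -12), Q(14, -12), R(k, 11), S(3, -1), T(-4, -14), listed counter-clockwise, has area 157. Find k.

1

Write out the shoelace sum; only the two edges meeting at R involve k:
2·Area = [(14·11 − k·(-12)) + (k·(-1) − 3·11)] + 182
       = 11·k + 303 = 314
⇒ k = 1.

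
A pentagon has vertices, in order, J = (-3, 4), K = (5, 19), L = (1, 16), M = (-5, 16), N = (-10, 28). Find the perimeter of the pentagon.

|JK| = √((8)² + (15)²) = √289 = 17
|KL| = √((-4)² + (-3)²) = √25 = 5
|LM| = √((-6)² + (0)²) = √36 = 6
|MN| = √((-5)² + (12)²) = √169 = 13
|NJ| = √((7)² + (-24)²) = √625 = 25
Perimeter = 17 + 5 + 6 + 13 + 25 = 66.

66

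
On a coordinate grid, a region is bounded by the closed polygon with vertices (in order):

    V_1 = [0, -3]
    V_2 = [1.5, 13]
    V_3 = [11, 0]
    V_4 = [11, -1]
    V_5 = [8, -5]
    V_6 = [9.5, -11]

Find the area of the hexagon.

132.75

Apply the shoelace (surveyor's) formula: 2A = Σ (x_i·y_{i+1} − x_{i+1}·y_i), indices taken mod 6.
V_1→V_2: (0)(13) − (1.5)(-3) = 4.5
V_2→V_3: (1.5)(0) − (11)(13) = -143
V_3→V_4: (11)(-1) − (11)(0) = -11
V_4→V_5: (11)(-5) − (8)(-1) = -47
V_5→V_6: (8)(-11) − (9.5)(-5) = -40.5
V_6→V_1: (9.5)(-3) − (0)(-11) = -28.5
Σ = -265.5
Area = |Σ|/2 = 132.75.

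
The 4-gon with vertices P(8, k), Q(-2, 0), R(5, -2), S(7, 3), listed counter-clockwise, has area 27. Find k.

Write out the shoelace sum; only the two edges meeting at P involve k:
2·Area = [(7·k − 8·3) + (8·0 − (-2)·k)] + 33
       = 9·k + 9 = 54
⇒ k = 5.

5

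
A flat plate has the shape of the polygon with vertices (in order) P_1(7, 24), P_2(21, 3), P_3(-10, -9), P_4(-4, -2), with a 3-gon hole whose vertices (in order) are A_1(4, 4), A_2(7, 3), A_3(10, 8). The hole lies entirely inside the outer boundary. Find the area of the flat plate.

361

Outer boundary:
Apply the shoelace formula: 2A = Σ (x_i·y_{i+1} − x_{i+1}·y_i), indices taken mod 4.
P_1→P_2: (7)(3) − (21)(24) = -483
P_2→P_3: (21)(-9) − (-10)(3) = -159
P_3→P_4: (-10)(-2) − (-4)(-9) = -16
P_4→P_1: (-4)(24) − (7)(-2) = -82
Σ = -740
Area = |Σ|/2 = 370.
Hole:
Apply Gauss's area formula: 2A = Σ (x_i·y_{i+1} − x_{i+1}·y_i), indices taken mod 3.
Cross-terms: -16, 26, 8  ⇒  Σ = 18
Area = |Σ|/2 = 9.
Net area = 370 − 9 = 361.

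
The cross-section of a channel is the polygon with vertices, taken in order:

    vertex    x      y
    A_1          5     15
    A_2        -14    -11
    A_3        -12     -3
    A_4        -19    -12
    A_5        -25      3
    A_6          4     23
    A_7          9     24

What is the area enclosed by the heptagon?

444

Apply the shoelace formula: 2A = Σ (x_i·y_{i+1} − x_{i+1}·y_i), indices taken mod 7.
Σ = (155) + (-90) + (87) + (-357) + (-587) + (-111) + (15) = -888
Area = |Σ|/2 = 444.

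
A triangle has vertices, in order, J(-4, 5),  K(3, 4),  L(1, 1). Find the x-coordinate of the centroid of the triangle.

0

Apply the shoelace (surveyor's) formula. First the cross-terms c_i = x_i·y_{i+1} − x_{i+1}·y_i:
  -31, -1, 9  ⇒  2A = -23, A = -11.5.
Then Σ (x_i + x_{i+1})·c_i = 0, so x̄ = 0 / (6·(-11.5)) = 0.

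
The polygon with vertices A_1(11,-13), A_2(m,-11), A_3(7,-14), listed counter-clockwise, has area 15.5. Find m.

-12

The doubled signed area Σ (x_i y_{i+1} − x_{i+1} y_i) is linear in m.
With m=0 it equals 19; the coefficient of m is -1 (from the two edges through A_2).
So -1·m + 19 = 2·15.5 = 31 ⇒ m = -12.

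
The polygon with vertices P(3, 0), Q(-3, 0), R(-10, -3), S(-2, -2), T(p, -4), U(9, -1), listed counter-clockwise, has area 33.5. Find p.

The doubled signed area Σ (x_i y_{i+1} − x_{i+1} y_i) is linear in p.
With p=0 it equals 70; the coefficient of p is 1 (from the two edges through T).
So 1·p + 70 = 2·33.5 = 67 ⇒ p = -3.

-3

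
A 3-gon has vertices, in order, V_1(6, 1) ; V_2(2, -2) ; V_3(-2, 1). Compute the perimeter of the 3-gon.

|V_1V_2| = √((-4)² + (-3)²) = √25 = 5
|V_2V_3| = √((-4)² + (3)²) = √25 = 5
|V_3V_1| = √((8)² + (0)²) = √64 = 8
Perimeter = 5 + 5 + 8 = 18.

18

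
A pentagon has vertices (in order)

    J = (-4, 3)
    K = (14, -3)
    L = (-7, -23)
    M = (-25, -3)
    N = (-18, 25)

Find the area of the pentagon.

780

Apply the shoelace formula: 2A = Σ (x_i·y_{i+1} − x_{i+1}·y_i), indices taken mod 5.
Cross-terms: -30, -343, -554, -679, 46  ⇒  Σ = -1560
Area = |Σ|/2 = 780.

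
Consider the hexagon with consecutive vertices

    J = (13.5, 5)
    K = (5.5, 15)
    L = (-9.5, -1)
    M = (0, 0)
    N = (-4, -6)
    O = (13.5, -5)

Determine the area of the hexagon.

Apply the surveyor's formula: 2A = Σ (x_i·y_{i+1} − x_{i+1}·y_i), indices taken mod 6.
Σ = (175) + (137) + (0) + (0) + (101) + (135) = 548
Area = |Σ|/2 = 274.

274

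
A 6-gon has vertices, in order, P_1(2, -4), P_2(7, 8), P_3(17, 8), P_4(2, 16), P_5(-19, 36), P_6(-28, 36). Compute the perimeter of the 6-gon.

|P_1P_2| = √((5)² + (12)²) = √169 = 13
|P_2P_3| = √((10)² + (0)²) = √100 = 10
|P_3P_4| = √((-15)² + (8)²) = √289 = 17
|P_4P_5| = √((-21)² + (20)²) = √841 = 29
|P_5P_6| = √((-9)² + (0)²) = √81 = 9
|P_6P_1| = √((30)² + (-40)²) = √2500 = 50
Perimeter = 13 + 10 + 17 + 29 + 9 + 50 = 128.

128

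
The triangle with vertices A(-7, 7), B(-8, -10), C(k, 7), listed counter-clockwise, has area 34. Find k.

-3

The doubled signed area Σ (x_i y_{i+1} − x_{i+1} y_i) is linear in k.
With k=0 it equals 119; the coefficient of k is 17 (from the two edges through C).
So 17·k + 119 = 2·34 = 68 ⇒ k = -3.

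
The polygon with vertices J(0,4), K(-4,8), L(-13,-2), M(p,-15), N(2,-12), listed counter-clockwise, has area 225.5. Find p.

Write out the shoelace sum; only the two edges meeting at M involve p:
2·Area = [((-13)·(-15) − p·(-2)) + (p·(-12) − 2·(-15))] + 136
       = -10·p + 361 = 451
⇒ p = -9.

-9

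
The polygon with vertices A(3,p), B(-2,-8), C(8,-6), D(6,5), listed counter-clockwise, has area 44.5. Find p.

-3

Write out the shoelace sum; only the two edges meeting at A involve p:
2·Area = [(6·p − 3·5) + (3·(-8) − (-2)·p)] + 152
       = 8·p + 113 = 89
⇒ p = -3.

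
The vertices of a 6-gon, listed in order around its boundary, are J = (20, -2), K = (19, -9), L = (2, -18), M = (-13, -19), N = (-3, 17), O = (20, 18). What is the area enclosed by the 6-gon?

Apply the shoelace formula: 2A = Σ (x_i·y_{i+1} − x_{i+1}·y_i), indices taken mod 6.
J→K: (20)(-9) − (19)(-2) = -142
K→L: (19)(-18) − (2)(-9) = -324
L→M: (2)(-19) − (-13)(-18) = -272
M→N: (-13)(17) − (-3)(-19) = -278
N→O: (-3)(18) − (20)(17) = -394
O→J: (20)(-2) − (20)(18) = -400
Σ = -1810
Area = |Σ|/2 = 905.

905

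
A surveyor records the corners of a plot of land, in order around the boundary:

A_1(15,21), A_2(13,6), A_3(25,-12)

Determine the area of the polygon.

108

Σ = (-183) + (-306) + (705) = 216
Area = |Σ|/2 = 108.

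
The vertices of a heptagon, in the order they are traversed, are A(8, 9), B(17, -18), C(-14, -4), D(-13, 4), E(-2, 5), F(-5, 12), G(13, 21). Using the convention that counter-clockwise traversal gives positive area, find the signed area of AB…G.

Apply Gauss's area formula: 2A = Σ (x_i·y_{i+1} − x_{i+1}·y_i), indices taken mod 7.
Σ = (-297) + (-320) + (-108) + (-57) + (1) + (-261) + (-51) = -1093
Signed area = Σ/2 = -546.5 (negative ⇒ clockwise traversal).

-546.5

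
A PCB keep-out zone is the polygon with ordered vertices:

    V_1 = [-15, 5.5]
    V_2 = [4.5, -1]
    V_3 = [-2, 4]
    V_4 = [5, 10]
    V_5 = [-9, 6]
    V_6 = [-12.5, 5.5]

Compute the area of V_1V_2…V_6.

V_1→V_2: (-15)(-1) − (4.5)(5.5) = -9.75
V_2→V_3: (4.5)(4) − (-2)(-1) = 16
V_3→V_4: (-2)(10) − (5)(4) = -40
V_4→V_5: (5)(6) − (-9)(10) = 120
V_5→V_6: (-9)(5.5) − (-12.5)(6) = 25.5
V_6→V_1: (-12.5)(5.5) − (-15)(5.5) = 13.75
Σ = 125.5
Area = |Σ|/2 = 62.75.

62.75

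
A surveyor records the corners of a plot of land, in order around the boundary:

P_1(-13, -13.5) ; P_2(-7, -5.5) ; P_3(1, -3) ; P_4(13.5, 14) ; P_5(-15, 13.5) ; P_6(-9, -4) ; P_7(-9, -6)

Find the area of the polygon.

346.625

Apply the shoelace formula: 2A = Σ (x_i·y_{i+1} − x_{i+1}·y_i), indices taken mod 7.
P_1→P_2: (-13)(-5.5) − (-7)(-13.5) = -23
P_2→P_3: (-7)(-3) − (1)(-5.5) = 26.5
P_3→P_4: (1)(14) − (13.5)(-3) = 54.5
P_4→P_5: (13.5)(13.5) − (-15)(14) = 392.25
P_5→P_6: (-15)(-4) − (-9)(13.5) = 181.5
P_6→P_7: (-9)(-6) − (-9)(-4) = 18
P_7→P_1: (-9)(-13.5) − (-13)(-6) = 43.5
Σ = 693.25
Area = |Σ|/2 = 346.625.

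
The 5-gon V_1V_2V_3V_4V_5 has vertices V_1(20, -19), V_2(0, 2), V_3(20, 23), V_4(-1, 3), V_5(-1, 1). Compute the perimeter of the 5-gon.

118

|V_1V_2| = √((-20)² + (21)²) = √841 = 29
|V_2V_3| = √((20)² + (21)²) = √841 = 29
|V_3V_4| = √((-21)² + (-20)²) = √841 = 29
|V_4V_5| = √((0)² + (-2)²) = √4 = 2
|V_5V_1| = √((21)² + (-20)²) = √841 = 29
Perimeter = 29 + 29 + 29 + 2 + 29 = 118.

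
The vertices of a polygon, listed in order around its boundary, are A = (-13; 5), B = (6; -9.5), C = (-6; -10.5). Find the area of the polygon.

96.5

Apply the surveyor's formula: 2A = Σ (x_i·y_{i+1} − x_{i+1}·y_i), indices taken mod 3.
Σ = (93.5) + (-120) + (-166.5) = -193
Area = |Σ|/2 = 96.5.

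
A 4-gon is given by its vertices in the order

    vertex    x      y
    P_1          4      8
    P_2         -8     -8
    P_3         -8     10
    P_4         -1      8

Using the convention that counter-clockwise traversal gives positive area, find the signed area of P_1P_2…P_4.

-103

Apply Gauss's area formula: 2A = Σ (x_i·y_{i+1} − x_{i+1}·y_i), indices taken mod 4.
Σ = (32) + (-144) + (-54) + (-40) = -206
Signed area = Σ/2 = -103 (negative ⇒ clockwise traversal).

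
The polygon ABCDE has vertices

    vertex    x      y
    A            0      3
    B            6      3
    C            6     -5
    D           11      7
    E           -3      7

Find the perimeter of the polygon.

|AB| = √((6)² + (0)²) = √36 = 6
|BC| = √((0)² + (-8)²) = √64 = 8
|CD| = √((5)² + (12)²) = √169 = 13
|DE| = √((-14)² + (0)²) = √196 = 14
|EA| = √((3)² + (-4)²) = √25 = 5
Perimeter = 6 + 8 + 13 + 14 + 5 = 46.

46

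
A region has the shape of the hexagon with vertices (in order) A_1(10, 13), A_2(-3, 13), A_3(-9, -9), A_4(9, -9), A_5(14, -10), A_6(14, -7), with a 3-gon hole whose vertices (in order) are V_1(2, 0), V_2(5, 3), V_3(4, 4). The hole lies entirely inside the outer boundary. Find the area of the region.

Outer boundary:
Apply Gauss's area formula: 2A = Σ (x_i·y_{i+1} − x_{i+1}·y_i), indices taken mod 6.
A_1→A_2: (10)(13) − (-3)(13) = 169
A_2→A_3: (-3)(-9) − (-9)(13) = 144
A_3→A_4: (-9)(-9) − (9)(-9) = 162
A_4→A_5: (9)(-10) − (14)(-9) = 36
A_5→A_6: (14)(-7) − (14)(-10) = 42
A_6→A_1: (14)(13) − (10)(-7) = 252
Σ = 805
Area = |Σ|/2 = 402.5.
Hole:
Apply the surveyor's formula: 2A = Σ (x_i·y_{i+1} − x_{i+1}·y_i), indices taken mod 3.
Σ = (6) + (8) + (-8) = 6
Area = |Σ|/2 = 3.
Net area = 402.5 − 3 = 399.5.

399.5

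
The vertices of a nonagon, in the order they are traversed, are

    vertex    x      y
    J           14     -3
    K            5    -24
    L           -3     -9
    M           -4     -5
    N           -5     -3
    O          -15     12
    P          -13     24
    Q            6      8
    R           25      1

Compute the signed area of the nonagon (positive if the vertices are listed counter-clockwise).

-656

Apply the shoelace (surveyor's) formula: 2A = Σ (x_i·y_{i+1} − x_{i+1}·y_i), indices taken mod 9.
Cross-terms: -321, -117, -21, -13, -105, -204, -248, -194, -89  ⇒  Σ = -1312
Signed area = Σ/2 = -656 (negative ⇒ clockwise traversal).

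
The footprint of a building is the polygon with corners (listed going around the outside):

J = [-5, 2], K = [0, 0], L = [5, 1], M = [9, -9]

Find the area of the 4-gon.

Σ = (0) + (0) + (-54) + (-27) = -81
Area = |Σ|/2 = 40.5.

40.5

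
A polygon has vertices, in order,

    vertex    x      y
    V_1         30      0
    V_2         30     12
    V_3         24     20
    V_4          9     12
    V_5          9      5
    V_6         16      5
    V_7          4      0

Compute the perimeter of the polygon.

|V_1V_2| = √((0)² + (12)²) = √144 = 12
|V_2V_3| = √((-6)² + (8)²) = √100 = 10
|V_3V_4| = √((-15)² + (-8)²) = √289 = 17
|V_4V_5| = √((0)² + (-7)²) = √49 = 7
|V_5V_6| = √((7)² + (0)²) = √49 = 7
|V_6V_7| = √((-12)² + (-5)²) = √169 = 13
|V_7V_1| = √((26)² + (0)²) = √676 = 26
Perimeter = 12 + 10 + 17 + 7 + 7 + 13 + 26 = 92.

92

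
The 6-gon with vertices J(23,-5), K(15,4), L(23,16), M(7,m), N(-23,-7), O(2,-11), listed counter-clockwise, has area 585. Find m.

The doubled signed area Σ (x_i y_{i+1} − x_{i+1} y_i) is linear in m.
With m=0 it equals 664; the coefficient of m is 46 (from the two edges through M).
So 46·m + 664 = 2·585 = 1170 ⇒ m = 11.

11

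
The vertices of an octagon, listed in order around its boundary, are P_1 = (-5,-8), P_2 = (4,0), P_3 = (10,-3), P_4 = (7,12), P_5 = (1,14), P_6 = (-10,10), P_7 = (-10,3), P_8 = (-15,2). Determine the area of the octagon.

311

Σ = (32) + (-12) + (141) + (86) + (150) + (70) + (25) + (130) = 622
Area = |Σ|/2 = 311.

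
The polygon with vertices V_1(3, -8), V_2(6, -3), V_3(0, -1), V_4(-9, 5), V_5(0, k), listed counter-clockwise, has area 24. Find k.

Write out the shoelace sum; only the two edges meeting at V_5 involve k:
2·Area = [((-9)·k − 0·5) + (0·(-8) − 3·k)] + 24
       = -12·k + 24 = 48
⇒ k = -2.

-2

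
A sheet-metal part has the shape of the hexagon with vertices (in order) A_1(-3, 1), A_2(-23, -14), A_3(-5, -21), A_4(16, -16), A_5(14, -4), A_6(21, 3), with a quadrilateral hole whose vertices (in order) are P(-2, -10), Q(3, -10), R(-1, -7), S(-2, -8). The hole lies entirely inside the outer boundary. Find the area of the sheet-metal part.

Outer boundary:
Σ = (65) + (413) + (416) + (160) + (126) + (30) = 1210
Area = |Σ|/2 = 605.
Hole:
Apply the shoelace (surveyor's) formula: 2A = Σ (x_i·y_{i+1} − x_{i+1}·y_i), indices taken mod 4.
Cross-terms: 50, -31, -6, 4  ⇒  Σ = 17
Area = |Σ|/2 = 8.5.
Net area = 605 − 8.5 = 596.5.

596.5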